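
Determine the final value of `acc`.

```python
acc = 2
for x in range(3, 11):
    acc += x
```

54

x=3: acc = 2+3 = 5
x=4: acc = 5+4 = 9
x=5: acc = 9+5 = 14
x=6: acc = 14+6 = 20
x=7: acc = 20+7 = 27
x=8: acc = 27+8 = 35
x=9: acc = 35+9 = 44
x=10: acc = 44+10 = 54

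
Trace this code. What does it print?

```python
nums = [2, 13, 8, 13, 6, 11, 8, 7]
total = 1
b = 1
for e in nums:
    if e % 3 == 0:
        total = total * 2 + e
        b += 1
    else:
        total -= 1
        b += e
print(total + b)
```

61

e=2: not %3==0, total = 1-1 = 0; b=3
e=13: not %3==0, total = 0-1 = -1; b=16
e=8: not %3==0, total = (-1)-1 = -2; b=24
e=13: not %3==0, total = (-2)-1 = -3; b=37
e=6: %3==0, total = (-3)*2+6 = 0; b=38
e=11: not %3==0, total = 0-1 = -1; b=49
e=8: not %3==0, total = (-1)-1 = -2; b=57
e=7: not %3==0, total = (-2)-1 = -3; b=64
total+b = (-3)+64 = 61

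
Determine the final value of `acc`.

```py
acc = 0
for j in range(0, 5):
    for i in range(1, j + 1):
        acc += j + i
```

50

j=1,i=1: acc = 0+2 = 2
j=2,i=1: acc = 2+3 = 5
j=2,i=2: acc = 5+4 = 9
j=3,i=1: acc = 9+4 = 13
j=3,i=2: acc = 13+5 = 18
j=3,i=3: acc = 18+6 = 24
j=4,i=1: acc = 24+5 = 29
j=4,i=2: acc = 29+6 = 35
j=4,i=3: acc = 35+7 = 42
j=4,i=4: acc = 42+8 = 50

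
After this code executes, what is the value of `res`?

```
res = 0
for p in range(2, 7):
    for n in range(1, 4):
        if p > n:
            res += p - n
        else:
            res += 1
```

34

p=2,n=1: 2>1, res = 0+1 = 1
p=2,n=2: not 2>2, res = 1+1 = 2
p=2,n=3: not 2>3, res = 2+1 = 3
p=3,n=1: 3>1, res = 3+2 = 5
p=3,n=2: 3>2, res = 5+1 = 6
p=3,n=3: not 3>3, res = 6+1 = 7
p=4,n=1: 4>1, res = 7+3 = 10
p=4,n=2: 4>2, res = 10+2 = 12
p=4,n=3: 4>3, res = 12+1 = 13
p=5,n=1: 5>1, res = 13+4 = 17
p=5,n=2: 5>2, res = 17+3 = 20
p=5,n=3: 5>3, res = 20+2 = 22
p=6,n=1: 6>1, res = 22+5 = 27
p=6,n=2: 6>2, res = 27+4 = 31
p=6,n=3: 6>3, res = 31+3 = 34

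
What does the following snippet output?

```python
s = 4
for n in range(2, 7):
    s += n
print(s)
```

n=2: s = 4+2 = 6
n=3: s = 6+3 = 9
n=4: s = 9+4 = 13
n=5: s = 13+5 = 18
n=6: s = 18+6 = 24

24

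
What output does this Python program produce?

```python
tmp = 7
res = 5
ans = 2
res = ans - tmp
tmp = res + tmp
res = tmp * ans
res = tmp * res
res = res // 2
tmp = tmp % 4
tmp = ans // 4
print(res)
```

4

res = 2-7 = -5
tmp = (-5)+7 = 2
res = 2*2 = 4
res = 2*4 = 8
res = 8//2 = 4
tmp = 2%4 = 2
tmp = 2//4 = 0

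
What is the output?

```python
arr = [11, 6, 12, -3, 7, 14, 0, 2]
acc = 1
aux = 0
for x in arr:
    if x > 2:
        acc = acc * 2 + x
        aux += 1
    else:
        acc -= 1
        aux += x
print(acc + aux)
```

330

x=11: >2, acc = 1*2+11 = 13; aux=1
x=6: >2, acc = 13*2+6 = 32; aux=2
x=12: >2, acc = 32*2+12 = 76; aux=3
x=-3: not >2, acc = 76-1 = 75; aux=0
x=7: >2, acc = 75*2+7 = 157; aux=1
x=14: >2, acc = 157*2+14 = 328; aux=2
x=0: not >2, acc = 328-1 = 327; aux=2
x=2: not >2, acc = 327-1 = 326; aux=4
acc+aux = 326+4 = 330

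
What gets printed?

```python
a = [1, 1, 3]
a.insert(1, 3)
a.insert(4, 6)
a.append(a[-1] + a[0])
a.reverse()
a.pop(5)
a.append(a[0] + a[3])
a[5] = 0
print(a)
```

insert 3 at 1 → [1, 3, 1, 3]
insert 6 at 4 → [1, 3, 1, 3, 6]
append a[-1]+a[0] = 6+1 = 7 → [1, 3, 1, 3, 6, 7]
reverse → [7, 6, 3, 1, 3, 1]
pop(5) removes 1 → [7, 6, 3, 1, 3]
append a[0]+a[3] = 7+1 = 8 → [7, 6, 3, 1, 3, 8]
a[5] = 0 → [7, 6, 3, 1, 3, 0]

[7, 6, 3, 1, 3, 0]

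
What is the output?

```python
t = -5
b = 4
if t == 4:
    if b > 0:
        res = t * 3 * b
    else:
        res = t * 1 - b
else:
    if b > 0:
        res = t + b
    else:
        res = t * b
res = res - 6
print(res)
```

t=-5, b=4
t == 4 is False; b > 0 is True
→ res = t + b = -1
res = (-1)-6 = -7

-7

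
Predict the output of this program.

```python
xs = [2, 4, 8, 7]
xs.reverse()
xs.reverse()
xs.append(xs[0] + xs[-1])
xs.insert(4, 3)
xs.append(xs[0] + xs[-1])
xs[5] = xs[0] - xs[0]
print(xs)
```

reverse → [7, 8, 4, 2]
reverse → [2, 4, 8, 7]
append xs[0]+xs[-1] = 2+7 = 9 → [2, 4, 8, 7, 9]
insert 3 at 4 → [2, 4, 8, 7, 3, 9]
append xs[0]+xs[-1] = 2+9 = 11 → [2, 4, 8, 7, 3, 9, 11]
xs[5] = xs[0]-xs[0] = 2-2 = 0 → [2, 4, 8, 7, 3, 0, 11]

[2, 4, 8, 7, 3, 0, 11]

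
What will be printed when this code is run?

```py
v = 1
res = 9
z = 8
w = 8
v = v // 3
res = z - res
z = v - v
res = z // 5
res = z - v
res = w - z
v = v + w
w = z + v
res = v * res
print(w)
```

8

v = 1//3 = 0
res = 8-9 = -1
z = 0-0 = 0
res = 0//5 = 0
res = 0-0 = 0
res = 8-0 = 8
v = 0+8 = 8
w = 0+8 = 8
res = 8*8 = 64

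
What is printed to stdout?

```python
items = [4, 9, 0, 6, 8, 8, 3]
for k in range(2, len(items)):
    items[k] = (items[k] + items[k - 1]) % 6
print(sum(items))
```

29

k=2: items[2] = (0+9)%6 = 3 → [4, 9, 3, 6, 8, 8, 3]
k=3: items[3] = (6+3)%6 = 3 → [4, 9, 3, 3, 8, 8, 3]
k=4: items[4] = (8+3)%6 = 5 → [4, 9, 3, 3, 5, 8, 3]
k=5: items[5] = (8+5)%6 = 1 → [4, 9, 3, 3, 5, 1, 3]
k=6: items[6] = (3+1)%6 = 4 → [4, 9, 3, 3, 5, 1, 4]
sum = 29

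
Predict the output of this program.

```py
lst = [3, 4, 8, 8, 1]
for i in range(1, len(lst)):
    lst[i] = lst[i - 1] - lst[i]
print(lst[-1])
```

i=1: lst[1] = 3-4 = -1 → [3, -1, 8, 8, 1]
i=2: lst[2] = (-1)-8 = -9 → [3, -1, -9, 8, 1]
i=3: lst[3] = (-9)-8 = -17 → [3, -1, -9, -17, 1]
i=4: lst[4] = (-17)-1 = -18 → [3, -1, -9, -17, -18]

-18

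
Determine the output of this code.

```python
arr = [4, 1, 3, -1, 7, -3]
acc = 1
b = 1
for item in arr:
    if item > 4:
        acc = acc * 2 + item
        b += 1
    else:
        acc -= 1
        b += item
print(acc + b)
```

item=4: not >4, acc = 1-1 = 0; b=5
item=1: not >4, acc = 0-1 = -1; b=6
item=3: not >4, acc = (-1)-1 = -2; b=9
item=-1: not >4, acc = (-2)-1 = -3; b=8
item=7: >4, acc = (-3)*2+7 = 1; b=9
item=-3: not >4, acc = 1-1 = 0; b=6
acc+b = 0+6 = 6

6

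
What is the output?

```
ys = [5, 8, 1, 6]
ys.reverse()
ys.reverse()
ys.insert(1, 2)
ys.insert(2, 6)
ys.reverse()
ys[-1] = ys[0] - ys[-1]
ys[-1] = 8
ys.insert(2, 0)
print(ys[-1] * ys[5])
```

16

reverse → [6, 1, 8, 5]
reverse → [5, 8, 1, 6]
insert 2 at 1 → [5, 2, 8, 1, 6]
insert 6 at 2 → [5, 2, 6, 8, 1, 6]
reverse → [6, 1, 8, 6, 2, 5]
ys[-1] = ys[0]-ys[-1] = 6-5 = 1 → [6, 1, 8, 6, 2, 1]
ys[-1] = 8 → [6, 1, 8, 6, 2, 8]
insert 0 at 2 → [6, 1, 0, 8, 6, 2, 8]
ys[-1]*ys[5] = 8*2 = 16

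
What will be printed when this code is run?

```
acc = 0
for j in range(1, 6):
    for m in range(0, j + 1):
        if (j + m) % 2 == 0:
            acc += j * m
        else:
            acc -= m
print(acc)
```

73

j=1,m=0: odd sum, acc = 0-0 = 0
j=1,m=1: even sum, acc = 0+1 = 1
j=2,m=0: even sum, acc = 1+0 = 1
j=2,m=1: odd sum, acc = 1-1 = 0
j=2,m=2: even sum, acc = 0+4 = 4
j=3,m=0: odd sum, acc = 4-0 = 4
j=3,m=1: even sum, acc = 4+3 = 7
j=3,m=2: odd sum, acc = 7-2 = 5
j=3,m=3: even sum, acc = 5+9 = 14
j=4,m=0: even sum, acc = 14+0 = 14
j=4,m=1: odd sum, acc = 14-1 = 13
j=4,m=2: even sum, acc = 13+8 = 21
j=4,m=3: odd sum, acc = 21-3 = 18
j=4,m=4: even sum, acc = 18+16 = 34
j=5,m=0: odd sum, acc = 34-0 = 34
j=5,m=1: even sum, acc = 34+5 = 39
j=5,m=2: odd sum, acc = 39-2 = 37
j=5,m=3: even sum, acc = 37+15 = 52
j=5,m=4: odd sum, acc = 52-4 = 48
j=5,m=5: even sum, acc = 48+25 = 73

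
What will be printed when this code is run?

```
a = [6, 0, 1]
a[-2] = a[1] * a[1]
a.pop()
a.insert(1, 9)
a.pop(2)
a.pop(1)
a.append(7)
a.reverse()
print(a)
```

[7, 6]

a[-2] = a[1]*a[1] = 0*0 = 0 → [6, 0, 1]
pop() removes 1 → [6, 0]
insert 9 at 1 → [6, 9, 0]
pop(2) removes 0 → [6, 9]
pop(1) removes 9 → [6]
append 7 → [6, 7]
reverse → [7, 6]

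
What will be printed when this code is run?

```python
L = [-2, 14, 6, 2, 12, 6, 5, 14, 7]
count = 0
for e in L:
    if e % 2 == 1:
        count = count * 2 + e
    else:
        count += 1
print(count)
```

e=-2: not odd, count = 0+1 = 1
e=14: not odd, count = 1+1 = 2
e=6: not odd, count = 2+1 = 3
e=2: not odd, count = 3+1 = 4
e=12: not odd, count = 4+1 = 5
e=6: not odd, count = 5+1 = 6
e=5: odd, count = 6*2+5 = 17
e=14: not odd, count = 17+1 = 18
e=7: odd, count = 18*2+7 = 43

43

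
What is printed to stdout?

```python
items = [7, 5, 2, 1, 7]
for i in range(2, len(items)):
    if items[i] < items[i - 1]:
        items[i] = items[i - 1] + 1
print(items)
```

[7, 5, 6, 7, 7]

i=2: 2<5, items[2] = 5+1 = 6 → [7, 5, 6, 1, 7]
i=3: 1<6, items[3] = 6+1 = 7 → [7, 5, 6, 7, 7]
i=4: 7>=7, unchanged → [7, 5, 6, 7, 7]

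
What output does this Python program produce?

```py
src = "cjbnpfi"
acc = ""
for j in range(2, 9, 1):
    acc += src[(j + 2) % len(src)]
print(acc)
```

j=2: add src[4]='p' → 'p'
j=3: add src[5]='f' → 'pf'
j=4: add src[6]='i' → 'pfi'
j=5: add src[0]='c' → 'pfic'
j=6: add src[1]='j' → 'pficj'
j=7: add src[2]='b' → 'pficjb'
j=8: add src[3]='n' → 'pficjbn'

pficjbn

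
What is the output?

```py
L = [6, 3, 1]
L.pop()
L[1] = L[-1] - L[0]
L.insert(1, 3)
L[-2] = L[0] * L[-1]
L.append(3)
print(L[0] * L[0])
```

pop() removes 1 → [6, 3]
L[1] = L[-1]-L[0] = 3-6 = -3 → [6, -3]
insert 3 at 1 → [6, 3, -3]
L[-2] = L[0]*L[-1] = 6*(-3) = -18 → [6, -18, -3]
append 3 → [6, -18, -3, 3]
L[0]*L[0] = 6*6 = 36

36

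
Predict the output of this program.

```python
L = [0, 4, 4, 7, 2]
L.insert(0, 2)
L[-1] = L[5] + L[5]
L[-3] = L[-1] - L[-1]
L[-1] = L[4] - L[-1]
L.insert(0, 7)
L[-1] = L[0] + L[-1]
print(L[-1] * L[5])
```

insert 2 at 0 → [2, 0, 4, 4, 7, 2]
L[-1] = L[5]+L[5] = 2+2 = 4 → [2, 0, 4, 4, 7, 4]
L[-3] = L[-1]-L[-1] = 4-4 = 0 → [2, 0, 4, 0, 7, 4]
L[-1] = L[4]-L[-1] = 7-4 = 3 → [2, 0, 4, 0, 7, 3]
insert 7 at 0 → [7, 2, 0, 4, 0, 7, 3]
L[-1] = L[0]+L[-1] = 7+3 = 10 → [7, 2, 0, 4, 0, 7, 10]
L[-1]*L[5] = 10*7 = 70

70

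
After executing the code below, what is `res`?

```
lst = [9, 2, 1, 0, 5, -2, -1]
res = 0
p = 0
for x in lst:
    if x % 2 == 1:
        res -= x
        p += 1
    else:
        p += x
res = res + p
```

x=9: odd, res = 0-9 = -9; p=1
x=2: not odd; p=3
x=1: odd, res = (-9)-1 = -10; p=4
x=0: not odd; p=4
x=5: odd, res = (-10)-5 = -15; p=5
x=-2: not odd; p=3
x=-1: odd, res = (-15)-(-1) = -14; p=4
res+p = (-14)+4 = -10

-10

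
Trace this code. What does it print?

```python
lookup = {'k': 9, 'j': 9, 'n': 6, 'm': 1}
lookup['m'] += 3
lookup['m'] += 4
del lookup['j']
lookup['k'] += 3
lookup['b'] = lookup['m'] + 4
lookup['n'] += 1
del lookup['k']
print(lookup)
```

{'n': 7, 'm': 8, 'b': 12}

lookup['m'] = 1+3 = 4 → {'k': 9, 'j': 9, 'n': 6, 'm': 4}
lookup['m'] = 4+4 = 8 → {'k': 9, 'j': 9, 'n': 6, 'm': 8}
del 'j' → {'k': 9, 'n': 6, 'm': 8}
lookup['k'] = 9+3 = 12 → {'k': 12, 'n': 6, 'm': 8}
lookup['b'] = lookup['m']+4 = 12 → {'k': 12, 'n': 6, 'm': 8, 'b': 12}
lookup['n'] = 6+1 = 7 → {'k': 12, 'n': 7, 'm': 8, 'b': 12}
del 'k' → {'n': 7, 'm': 8, 'b': 12}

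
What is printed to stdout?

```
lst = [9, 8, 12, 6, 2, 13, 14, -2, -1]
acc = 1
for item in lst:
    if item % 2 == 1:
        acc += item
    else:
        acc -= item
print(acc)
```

item=9: odd, acc = 1+9 = 10
item=8: not odd, acc = 10-8 = 2
item=12: not odd, acc = 2-12 = -10
item=6: not odd, acc = (-10)-6 = -16
item=2: not odd, acc = (-16)-2 = -18
item=13: odd, acc = (-18)+13 = -5
item=14: not odd, acc = (-5)-14 = -19
item=-2: not odd, acc = (-19)-(-2) = -17
item=-1: odd, acc = (-17)+(-1) = -18

-18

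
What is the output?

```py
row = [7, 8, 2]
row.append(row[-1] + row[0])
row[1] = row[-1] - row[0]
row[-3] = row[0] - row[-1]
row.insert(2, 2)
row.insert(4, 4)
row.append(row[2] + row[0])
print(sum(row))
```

31

append row[-1]+row[0] = 2+7 = 9 → [7, 8, 2, 9]
row[1] = row[-1]-row[0] = 9-7 = 2 → [7, 2, 2, 9]
row[-3] = row[0]-row[-1] = 7-9 = -2 → [7, -2, 2, 9]
insert 2 at 2 → [7, -2, 2, 2, 9]
insert 4 at 4 → [7, -2, 2, 2, 4, 9]
append row[2]+row[0] = 2+7 = 9 → [7, -2, 2, 2, 4, 9, 9]
sum = 31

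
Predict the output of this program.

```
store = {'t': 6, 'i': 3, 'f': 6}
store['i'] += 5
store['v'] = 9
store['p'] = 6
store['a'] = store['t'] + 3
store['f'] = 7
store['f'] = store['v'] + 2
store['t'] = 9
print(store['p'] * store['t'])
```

54

store['i'] = 3+5 = 8 → {'t': 6, 'i': 8, 'f': 6}
store['v'] = 9 → {'t': 6, 'i': 8, 'f': 6, 'v': 9}
store['p'] = 6 → {'t': 6, 'i': 8, 'f': 6, 'v': 9, 'p': 6}
store['a'] = store['t']+3 = 9 → {'t': 6, 'i': 8, 'f': 6, 'v': 9, 'p': 6, 'a': 9}
store['f'] = 7 → {'t': 6, 'i': 8, 'f': 7, 'v': 9, 'p': 6, 'a': 9}
store['f'] = store['v']+2 = 11 → {'t': 6, 'i': 8, 'f': 11, 'v': 9, 'p': 6, 'a': 9}
store['t'] = 9 → {'t': 9, 'i': 8, 'f': 11, 'v': 9, 'p': 6, 'a': 9}
store['p']*store['t'] = 6*9 = 54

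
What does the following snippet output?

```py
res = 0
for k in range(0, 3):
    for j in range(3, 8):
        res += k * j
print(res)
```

75

k=0,j=3: res = 0+0 = 0
k=0,j=4: res = 0+0 = 0
k=0,j=5: res = 0+0 = 0
k=0,j=6: res = 0+0 = 0
k=0,j=7: res = 0+0 = 0
k=1,j=3: res = 0+3 = 3
k=1,j=4: res = 3+4 = 7
k=1,j=5: res = 7+5 = 12
k=1,j=6: res = 12+6 = 18
k=1,j=7: res = 18+7 = 25
k=2,j=3: res = 25+6 = 31
k=2,j=4: res = 31+8 = 39
k=2,j=5: res = 39+10 = 49
k=2,j=6: res = 49+12 = 61
k=2,j=7: res = 61+14 = 75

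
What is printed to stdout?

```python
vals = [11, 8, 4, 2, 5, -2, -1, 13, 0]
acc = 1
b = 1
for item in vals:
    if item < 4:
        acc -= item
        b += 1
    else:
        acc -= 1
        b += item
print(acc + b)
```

item=11: not <4, acc = 1-1 = 0; b=12
item=8: not <4, acc = 0-1 = -1; b=20
item=4: not <4, acc = (-1)-1 = -2; b=24
item=2: <4, acc = (-2)-2 = -4; b=25
item=5: not <4, acc = (-4)-1 = -5; b=30
item=-2: <4, acc = (-5)-(-2) = -3; b=31
item=-1: <4, acc = (-3)-(-1) = -2; b=32
item=13: not <4, acc = (-2)-1 = -3; b=45
item=0: <4, acc = (-3)-0 = -3; b=46
acc+b = (-3)+46 = 43

43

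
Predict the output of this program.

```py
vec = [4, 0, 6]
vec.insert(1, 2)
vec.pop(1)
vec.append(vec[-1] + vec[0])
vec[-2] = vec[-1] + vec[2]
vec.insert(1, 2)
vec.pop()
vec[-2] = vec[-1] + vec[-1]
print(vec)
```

[4, 2, 32, 16]

insert 2 at 1 → [4, 2, 0, 6]
pop(1) removes 2 → [4, 0, 6]
append vec[-1]+vec[0] = 6+4 = 10 → [4, 0, 6, 10]
vec[-2] = vec[-1]+vec[2] = 10+6 = 16 → [4, 0, 16, 10]
insert 2 at 1 → [4, 2, 0, 16, 10]
pop() removes 10 → [4, 2, 0, 16]
vec[-2] = vec[-1]+vec[-1] = 16+16 = 32 → [4, 2, 32, 16]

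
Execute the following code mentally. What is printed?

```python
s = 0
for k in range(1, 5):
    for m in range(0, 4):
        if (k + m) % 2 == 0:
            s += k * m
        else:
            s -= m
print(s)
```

k=1,m=0: odd sum, s = 0-0 = 0
k=1,m=1: even sum, s = 0+1 = 1
k=1,m=2: odd sum, s = 1-2 = -1
k=1,m=3: even sum, s = (-1)+3 = 2
k=2,m=0: even sum, s = 2+0 = 2
k=2,m=1: odd sum, s = 2-1 = 1
k=2,m=2: even sum, s = 1+4 = 5
k=2,m=3: odd sum, s = 5-3 = 2
k=3,m=0: odd sum, s = 2-0 = 2
k=3,m=1: even sum, s = 2+3 = 5
k=3,m=2: odd sum, s = 5-2 = 3
k=3,m=3: even sum, s = 3+9 = 12
k=4,m=0: even sum, s = 12+0 = 12
k=4,m=1: odd sum, s = 12-1 = 11
k=4,m=2: even sum, s = 11+8 = 19
k=4,m=3: odd sum, s = 19-3 = 16

16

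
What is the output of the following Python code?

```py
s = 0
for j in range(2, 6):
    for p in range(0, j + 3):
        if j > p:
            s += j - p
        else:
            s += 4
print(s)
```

82

j=2,p=0: 2>0, s = 0+2 = 2
j=2,p=1: 2>1, s = 2+1 = 3
j=2,p=2: not 2>2, s = 3+4 = 7
j=2,p=3: not 2>3, s = 7+4 = 11
j=2,p=4: not 2>4, s = 11+4 = 15
j=3,p=0: 3>0, s = 15+3 = 18
j=3,p=1: 3>1, s = 18+2 = 20
j=3,p=2: 3>2, s = 20+1 = 21
j=3,p=3: not 3>3, s = 21+4 = 25
j=3,p=4: not 3>4, s = 25+4 = 29
j=3,p=5: not 3>5, s = 29+4 = 33
j=4,p=0: 4>0, s = 33+4 = 37
j=4,p=1: 4>1, s = 37+3 = 40
j=4,p=2: 4>2, s = 40+2 = 42
j=4,p=3: 4>3, s = 42+1 = 43
j=4,p=4: not 4>4, s = 43+4 = 47
j=4,p=5: not 4>5, s = 47+4 = 51
j=4,p=6: not 4>6, s = 51+4 = 55
j=5,p=0: 5>0, s = 55+5 = 60
j=5,p=1: 5>1, s = 60+4 = 64
j=5,p=2: 5>2, s = 64+3 = 67
j=5,p=3: 5>3, s = 67+2 = 69
j=5,p=4: 5>4, s = 69+1 = 70
j=5,p=5: not 5>5, s = 70+4 = 74
j=5,p=6: not 5>6, s = 74+4 = 78
j=5,p=7: not 5>7, s = 78+4 = 82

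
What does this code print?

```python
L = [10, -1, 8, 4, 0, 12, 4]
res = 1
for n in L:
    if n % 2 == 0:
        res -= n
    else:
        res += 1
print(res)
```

-36

n=10: even, res = 1-10 = -9
n=-1: not even, res = (-9)+1 = -8
n=8: even, res = (-8)-8 = -16
n=4: even, res = (-16)-4 = -20
n=0: even, res = (-20)-0 = -20
n=12: even, res = (-20)-12 = -32
n=4: even, res = (-32)-4 = -36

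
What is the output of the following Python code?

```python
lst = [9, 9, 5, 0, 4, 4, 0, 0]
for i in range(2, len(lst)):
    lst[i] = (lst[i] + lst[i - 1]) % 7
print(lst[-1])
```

i=2: lst[2] = (5+9)%7 = 0 → [9, 9, 0, 0, 4, 4, 0, 0]
i=3: lst[3] = (0+0)%7 = 0 → [9, 9, 0, 0, 4, 4, 0, 0]
i=4: lst[4] = (4+0)%7 = 4 → [9, 9, 0, 0, 4, 4, 0, 0]
i=5: lst[5] = (4+4)%7 = 1 → [9, 9, 0, 0, 4, 1, 0, 0]
i=6: lst[6] = (0+1)%7 = 1 → [9, 9, 0, 0, 4, 1, 1, 0]
i=7: lst[7] = (0+1)%7 = 1 → [9, 9, 0, 0, 4, 1, 1, 1]

1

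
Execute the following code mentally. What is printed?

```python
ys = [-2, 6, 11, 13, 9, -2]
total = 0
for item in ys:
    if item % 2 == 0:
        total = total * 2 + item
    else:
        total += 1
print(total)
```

item=-2: even, total = 0*2+(-2) = -2
item=6: even, total = (-2)*2+6 = 2
item=11: not even, total = 2+1 = 3
item=13: not even, total = 3+1 = 4
item=9: not even, total = 4+1 = 5
item=-2: even, total = 5*2+(-2) = 8

8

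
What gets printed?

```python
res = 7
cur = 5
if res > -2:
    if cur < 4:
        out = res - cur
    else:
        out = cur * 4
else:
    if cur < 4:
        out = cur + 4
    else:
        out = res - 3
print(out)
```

20

res=7, cur=5
res > -2 is True; cur < 4 is False
→ out = cur * 4 = 20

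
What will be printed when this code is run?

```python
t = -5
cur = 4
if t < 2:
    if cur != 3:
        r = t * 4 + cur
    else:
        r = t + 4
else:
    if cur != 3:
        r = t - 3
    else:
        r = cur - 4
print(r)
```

-16

t=-5, cur=4
t < 2 is True; cur != 3 is True
→ r = t * 4 + cur = -16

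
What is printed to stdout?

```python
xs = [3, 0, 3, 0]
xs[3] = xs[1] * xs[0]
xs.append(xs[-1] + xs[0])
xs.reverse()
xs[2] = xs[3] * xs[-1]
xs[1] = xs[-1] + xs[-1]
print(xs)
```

xs[3] = xs[1]*xs[0] = 0*3 = 0 → [3, 0, 3, 0]
append xs[-1]+xs[0] = 0+3 = 3 → [3, 0, 3, 0, 3]
reverse → [3, 0, 3, 0, 3]
xs[2] = xs[3]*xs[-1] = 0*3 = 0 → [3, 0, 0, 0, 3]
xs[1] = xs[-1]+xs[-1] = 3+3 = 6 → [3, 6, 0, 0, 3]

[3, 6, 0, 0, 3]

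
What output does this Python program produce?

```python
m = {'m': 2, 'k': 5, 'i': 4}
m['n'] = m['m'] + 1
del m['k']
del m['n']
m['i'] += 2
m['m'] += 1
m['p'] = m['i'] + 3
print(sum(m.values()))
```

18

m['n'] = m['m']+1 = 3 → {'m': 2, 'k': 5, 'i': 4, 'n': 3}
del 'k' → {'m': 2, 'i': 4, 'n': 3}
del 'n' → {'m': 2, 'i': 4}
m['i'] = 4+2 = 6 → {'m': 2, 'i': 6}
m['m'] = 2+1 = 3 → {'m': 3, 'i': 6}
m['p'] = m['i']+3 = 9 → {'m': 3, 'i': 6, 'p': 9}
sum of values = 18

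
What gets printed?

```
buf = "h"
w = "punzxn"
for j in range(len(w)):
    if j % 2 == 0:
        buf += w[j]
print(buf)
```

hpnx

j=0: add 'p' → 'hp'
j=1: skip
j=2: add 'n' → 'hpn'
j=3: skip
j=4: add 'x' → 'hpnx'
j=5: skip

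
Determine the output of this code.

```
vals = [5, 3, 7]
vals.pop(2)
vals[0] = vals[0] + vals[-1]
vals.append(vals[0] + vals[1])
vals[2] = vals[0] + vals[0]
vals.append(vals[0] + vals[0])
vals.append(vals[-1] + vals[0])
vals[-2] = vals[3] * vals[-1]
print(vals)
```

pop(2) removes 7 → [5, 3]
vals[0] = vals[0]+vals[-1] = 5+3 = 8 → [8, 3]
append vals[0]+vals[1] = 8+3 = 11 → [8, 3, 11]
vals[2] = vals[0]+vals[0] = 8+8 = 16 → [8, 3, 16]
append vals[0]+vals[0] = 8+8 = 16 → [8, 3, 16, 16]
append vals[-1]+vals[0] = 16+8 = 24 → [8, 3, 16, 16, 24]
vals[-2] = vals[3]*vals[-1] = 16*24 = 384 → [8, 3, 16, 384, 24]

[8, 3, 16, 384, 24]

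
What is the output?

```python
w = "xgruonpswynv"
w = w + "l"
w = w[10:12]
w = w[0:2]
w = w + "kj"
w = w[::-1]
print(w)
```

jkvn

+ 'l' → 'xgruonpswynvl'
slice [10:12] → 'nv'
slice [0:2] → 'nv'
+ 'kj' → 'nvkj'
reverse → 'jkvn'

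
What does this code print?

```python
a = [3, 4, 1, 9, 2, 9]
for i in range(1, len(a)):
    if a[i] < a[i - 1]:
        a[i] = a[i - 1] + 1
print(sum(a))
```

42

i=1: 4>=3, unchanged → [3, 4, 1, 9, 2, 9]
i=2: 1<4, a[2] = 4+1 = 5 → [3, 4, 5, 9, 2, 9]
i=3: 9>=5, unchanged → [3, 4, 5, 9, 2, 9]
i=4: 2<9, a[4] = 9+1 = 10 → [3, 4, 5, 9, 10, 9]
i=5: 9<10, a[5] = 10+1 = 11 → [3, 4, 5, 9, 10, 11]
sum = 42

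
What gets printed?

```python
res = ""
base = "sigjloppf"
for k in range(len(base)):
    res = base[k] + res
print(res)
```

k=0: prepend 's' → 's'
k=1: prepend 'i' → 'is'
k=2: prepend 'g' → 'gis'
k=3: prepend 'j' → 'jgis'
k=4: prepend 'l' → 'ljgis'
k=5: prepend 'o' → 'oljgis'
k=6: prepend 'p' → 'poljgis'
k=7: prepend 'p' → 'ppoljgis'
k=8: prepend 'f' → 'fppoljgis'

fppoljgis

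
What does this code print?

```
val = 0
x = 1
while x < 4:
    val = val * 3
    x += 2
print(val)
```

x=1: val = 0*3 = 0
x=3: val = 0*3 = 0

0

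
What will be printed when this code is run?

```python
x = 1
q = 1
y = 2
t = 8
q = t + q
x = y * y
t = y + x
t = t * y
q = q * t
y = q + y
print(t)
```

q = 8+1 = 9
x = 2*2 = 4
t = 2+4 = 6
t = 6*2 = 12
q = 9*12 = 108
y = 108+2 = 110

12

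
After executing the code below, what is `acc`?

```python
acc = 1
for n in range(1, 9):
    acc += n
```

37

n=1: acc = 1+1 = 2
n=2: acc = 2+2 = 4
n=3: acc = 4+3 = 7
n=4: acc = 7+4 = 11
n=5: acc = 11+5 = 16
n=6: acc = 16+6 = 22
n=7: acc = 22+7 = 29
n=8: acc = 29+8 = 37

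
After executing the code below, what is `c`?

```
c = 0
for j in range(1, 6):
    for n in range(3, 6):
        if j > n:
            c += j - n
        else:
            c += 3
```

j=1,n=3: not 1>3, c = 0+3 = 3
j=1,n=4: not 1>4, c = 3+3 = 6
j=1,n=5: not 1>5, c = 6+3 = 9
j=2,n=3: not 2>3, c = 9+3 = 12
j=2,n=4: not 2>4, c = 12+3 = 15
j=2,n=5: not 2>5, c = 15+3 = 18
j=3,n=3: not 3>3, c = 18+3 = 21
j=3,n=4: not 3>4, c = 21+3 = 24
j=3,n=5: not 3>5, c = 24+3 = 27
j=4,n=3: 4>3, c = 27+1 = 28
j=4,n=4: not 4>4, c = 28+3 = 31
j=4,n=5: not 4>5, c = 31+3 = 34
j=5,n=3: 5>3, c = 34+2 = 36
j=5,n=4: 5>4, c = 36+1 = 37
j=5,n=5: not 5>5, c = 37+3 = 40

40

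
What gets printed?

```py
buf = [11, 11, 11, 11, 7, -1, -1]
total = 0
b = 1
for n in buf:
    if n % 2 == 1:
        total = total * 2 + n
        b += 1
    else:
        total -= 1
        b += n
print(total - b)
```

n=11: odd, total = 0*2+11 = 11; b=2
n=11: odd, total = 11*2+11 = 33; b=3
n=11: odd, total = 33*2+11 = 77; b=4
n=11: odd, total = 77*2+11 = 165; b=5
n=7: odd, total = 165*2+7 = 337; b=6
n=-1: odd, total = 337*2+(-1) = 673; b=7
n=-1: odd, total = 673*2+(-1) = 1345; b=8
total-b = 1345-8 = 1337

1337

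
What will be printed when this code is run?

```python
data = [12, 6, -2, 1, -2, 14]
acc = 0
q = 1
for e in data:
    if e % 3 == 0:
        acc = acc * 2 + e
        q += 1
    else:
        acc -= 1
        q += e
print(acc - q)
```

12

e=12: %3==0, acc = 0*2+12 = 12; q=2
e=6: %3==0, acc = 12*2+6 = 30; q=3
e=-2: not %3==0, acc = 30-1 = 29; q=1
e=1: not %3==0, acc = 29-1 = 28; q=2
e=-2: not %3==0, acc = 28-1 = 27; q=0
e=14: not %3==0, acc = 27-1 = 26; q=14
acc-q = 26-14 = 12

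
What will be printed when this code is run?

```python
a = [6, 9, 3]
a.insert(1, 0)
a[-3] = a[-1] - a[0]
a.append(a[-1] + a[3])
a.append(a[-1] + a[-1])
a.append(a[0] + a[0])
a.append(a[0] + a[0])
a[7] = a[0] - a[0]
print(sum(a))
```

insert 0 at 1 → [6, 0, 9, 3]
a[-3] = a[-1]-a[0] = 3-6 = -3 → [6, -3, 9, 3]
append a[-1]+a[3] = 3+3 = 6 → [6, -3, 9, 3, 6]
append a[-1]+a[-1] = 6+6 = 12 → [6, -3, 9, 3, 6, 12]
append a[0]+a[0] = 6+6 = 12 → [6, -3, 9, 3, 6, 12, 12]
append a[0]+a[0] = 6+6 = 12 → [6, -3, 9, 3, 6, 12, 12, 12]
a[7] = a[0]-a[0] = 6-6 = 0 → [6, -3, 9, 3, 6, 12, 12, 0]
sum = 45

45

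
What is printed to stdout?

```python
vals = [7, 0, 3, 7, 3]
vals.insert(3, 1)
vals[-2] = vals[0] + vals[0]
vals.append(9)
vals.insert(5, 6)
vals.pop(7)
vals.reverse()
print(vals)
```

[3, 6, 14, 1, 3, 0, 7]

insert 1 at 3 → [7, 0, 3, 1, 7, 3]
vals[-2] = vals[0]+vals[0] = 7+7 = 14 → [7, 0, 3, 1, 14, 3]
append 9 → [7, 0, 3, 1, 14, 3, 9]
insert 6 at 5 → [7, 0, 3, 1, 14, 6, 3, 9]
pop(7) removes 9 → [7, 0, 3, 1, 14, 6, 3]
reverse → [3, 6, 14, 1, 3, 0, 7]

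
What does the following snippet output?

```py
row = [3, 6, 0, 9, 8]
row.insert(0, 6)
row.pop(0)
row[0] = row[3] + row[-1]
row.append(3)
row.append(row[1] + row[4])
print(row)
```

[17, 6, 0, 9, 8, 3, 14]

insert 6 at 0 → [6, 3, 6, 0, 9, 8]
pop(0) removes 6 → [3, 6, 0, 9, 8]
row[0] = row[3]+row[-1] = 9+8 = 17 → [17, 6, 0, 9, 8]
append 3 → [17, 6, 0, 9, 8, 3]
append row[1]+row[4] = 6+8 = 14 → [17, 6, 0, 9, 8, 3, 14]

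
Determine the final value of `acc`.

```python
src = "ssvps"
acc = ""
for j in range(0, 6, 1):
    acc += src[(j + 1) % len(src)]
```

j=0: add src[1]='s' → 's'
j=1: add src[2]='v' → 'sv'
j=2: add src[3]='p' → 'svp'
j=3: add src[4]='s' → 'svps'
j=4: add src[0]='s' → 'svpss'
j=5: add src[1]='s' → 'svpsss'

'svpsss'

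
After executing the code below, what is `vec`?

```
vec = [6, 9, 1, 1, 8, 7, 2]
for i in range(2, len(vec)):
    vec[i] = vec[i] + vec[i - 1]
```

i=2: vec[2] = 1+9 = 10 → [6, 9, 10, 1, 8, 7, 2]
i=3: vec[3] = 1+10 = 11 → [6, 9, 10, 11, 8, 7, 2]
i=4: vec[4] = 8+11 = 19 → [6, 9, 10, 11, 19, 7, 2]
i=5: vec[5] = 7+19 = 26 → [6, 9, 10, 11, 19, 26, 2]
i=6: vec[6] = 2+26 = 28 → [6, 9, 10, 11, 19, 26, 28]

[6, 9, 10, 11, 19, 26, 28]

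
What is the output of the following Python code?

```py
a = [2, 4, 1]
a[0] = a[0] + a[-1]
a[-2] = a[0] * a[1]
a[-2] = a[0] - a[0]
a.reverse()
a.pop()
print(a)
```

[1, 0]

a[0] = a[0]+a[-1] = 2+1 = 3 → [3, 4, 1]
a[-2] = a[0]*a[1] = 3*4 = 12 → [3, 12, 1]
a[-2] = a[0]-a[0] = 3-3 = 0 → [3, 0, 1]
reverse → [1, 0, 3]
pop() removes 3 → [1, 0]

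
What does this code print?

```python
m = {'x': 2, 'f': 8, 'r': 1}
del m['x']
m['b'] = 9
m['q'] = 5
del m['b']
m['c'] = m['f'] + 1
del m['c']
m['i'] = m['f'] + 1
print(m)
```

del 'x' → {'f': 8, 'r': 1}
m['b'] = 9 → {'f': 8, 'r': 1, 'b': 9}
m['q'] = 5 → {'f': 8, 'r': 1, 'b': 9, 'q': 5}
del 'b' → {'f': 8, 'r': 1, 'q': 5}
m['c'] = m['f']+1 = 9 → {'f': 8, 'r': 1, 'q': 5, 'c': 9}
del 'c' → {'f': 8, 'r': 1, 'q': 5}
m['i'] = m['f']+1 = 9 → {'f': 8, 'r': 1, 'q': 5, 'i': 9}

{'f': 8, 'r': 1, 'q': 5, 'i': 9}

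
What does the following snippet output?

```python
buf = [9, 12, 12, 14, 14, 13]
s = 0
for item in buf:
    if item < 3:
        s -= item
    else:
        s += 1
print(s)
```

6

item=9: not <3, s = 0+1 = 1
item=12: not <3, s = 1+1 = 2
item=12: not <3, s = 2+1 = 3
item=14: not <3, s = 3+1 = 4
item=14: not <3, s = 4+1 = 5
item=13: not <3, s = 5+1 = 6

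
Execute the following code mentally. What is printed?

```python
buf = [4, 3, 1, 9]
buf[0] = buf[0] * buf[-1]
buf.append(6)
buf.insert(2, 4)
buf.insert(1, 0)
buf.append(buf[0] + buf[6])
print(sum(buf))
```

buf[0] = buf[0]*buf[-1] = 4*9 = 36 → [36, 3, 1, 9]
append 6 → [36, 3, 1, 9, 6]
insert 4 at 2 → [36, 3, 4, 1, 9, 6]
insert 0 at 1 → [36, 0, 3, 4, 1, 9, 6]
append buf[0]+buf[6] = 36+6 = 42 → [36, 0, 3, 4, 1, 9, 6, 42]
sum = 101

101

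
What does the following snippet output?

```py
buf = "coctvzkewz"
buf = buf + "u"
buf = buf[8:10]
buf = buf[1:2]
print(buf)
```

z

+ 'u' → 'coctvzkewzu'
slice [8:10] → 'wz'
slice [1:2] → 'z'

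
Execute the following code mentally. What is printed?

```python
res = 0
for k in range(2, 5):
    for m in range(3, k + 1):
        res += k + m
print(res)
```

k=3,m=3: res = 0+6 = 6
k=4,m=3: res = 6+7 = 13
k=4,m=4: res = 13+8 = 21

21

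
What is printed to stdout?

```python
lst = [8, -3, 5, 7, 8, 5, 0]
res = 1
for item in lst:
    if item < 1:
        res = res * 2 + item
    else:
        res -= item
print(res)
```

item=8: not <1, res = 1-8 = -7
item=-3: <1, res = (-7)*2+(-3) = -17
item=5: not <1, res = (-17)-5 = -22
item=7: not <1, res = (-22)-7 = -29
item=8: not <1, res = (-29)-8 = -37
item=5: not <1, res = (-37)-5 = -42
item=0: <1, res = (-42)*2+0 = -84

-84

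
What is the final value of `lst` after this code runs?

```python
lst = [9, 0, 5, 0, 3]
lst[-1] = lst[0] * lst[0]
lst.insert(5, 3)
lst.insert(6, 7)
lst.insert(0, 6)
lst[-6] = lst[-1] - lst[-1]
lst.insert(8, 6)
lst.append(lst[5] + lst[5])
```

lst[-1] = lst[0]*lst[0] = 9*9 = 81 → [9, 0, 5, 0, 81]
insert 3 at 5 → [9, 0, 5, 0, 81, 3]
insert 7 at 6 → [9, 0, 5, 0, 81, 3, 7]
insert 6 at 0 → [6, 9, 0, 5, 0, 81, 3, 7]
lst[-6] = lst[-1]-lst[-1] = 7-7 = 0 → [6, 9, 0, 5, 0, 81, 3, 7]
insert 6 at 8 → [6, 9, 0, 5, 0, 81, 3, 7, 6]
append lst[5]+lst[5] = 81+81 = 162 → [6, 9, 0, 5, 0, 81, 3, 7, 6, 162]

[6, 9, 0, 5, 0, 81, 3, 7, 6, 162]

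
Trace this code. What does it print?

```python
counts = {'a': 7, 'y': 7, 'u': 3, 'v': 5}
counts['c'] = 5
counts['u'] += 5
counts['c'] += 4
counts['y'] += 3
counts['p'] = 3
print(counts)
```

{'a': 7, 'y': 10, 'u': 8, 'v': 5, 'c': 9, 'p': 3}

counts['c'] = 5 → {'a': 7, 'y': 7, 'u': 3, 'v': 5, 'c': 5}
counts['u'] = 3+5 = 8 → {'a': 7, 'y': 7, 'u': 8, 'v': 5, 'c': 5}
counts['c'] = 5+4 = 9 → {'a': 7, 'y': 7, 'u': 8, 'v': 5, 'c': 9}
counts['y'] = 7+3 = 10 → {'a': 7, 'y': 10, 'u': 8, 'v': 5, 'c': 9}
counts['p'] = 3 → {'a': 7, 'y': 10, 'u': 8, 'v': 5, 'c': 9, 'p': 3}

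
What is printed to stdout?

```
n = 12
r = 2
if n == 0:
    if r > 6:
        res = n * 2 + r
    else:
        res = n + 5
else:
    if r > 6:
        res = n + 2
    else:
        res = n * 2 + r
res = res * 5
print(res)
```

n=12, r=2
n == 0 is False; r > 6 is False
→ res = n * 2 + r = 26
res = 26*5 = 130

130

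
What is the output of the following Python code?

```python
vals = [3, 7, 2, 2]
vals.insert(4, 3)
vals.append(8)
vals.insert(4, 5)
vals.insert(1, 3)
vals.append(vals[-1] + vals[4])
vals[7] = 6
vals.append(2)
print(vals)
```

insert 3 at 4 → [3, 7, 2, 2, 3]
append 8 → [3, 7, 2, 2, 3, 8]
insert 5 at 4 → [3, 7, 2, 2, 5, 3, 8]
insert 3 at 1 → [3, 3, 7, 2, 2, 5, 3, 8]
append vals[-1]+vals[4] = 8+2 = 10 → [3, 3, 7, 2, 2, 5, 3, 8, 10]
vals[7] = 6 → [3, 3, 7, 2, 2, 5, 3, 6, 10]
append 2 → [3, 3, 7, 2, 2, 5, 3, 6, 10, 2]

[3, 3, 7, 2, 2, 5, 3, 6, 10, 2]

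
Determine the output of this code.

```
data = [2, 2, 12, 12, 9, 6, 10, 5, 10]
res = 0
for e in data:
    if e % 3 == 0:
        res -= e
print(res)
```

e=2: not %3==0
e=2: not %3==0
e=12: %3==0, res = 0-12 = -12
e=12: %3==0, res = (-12)-12 = -24
e=9: %3==0, res = (-24)-9 = -33
e=6: %3==0, res = (-33)-6 = -39
e=10: not %3==0
e=5: not %3==0
e=10: not %3==0

-39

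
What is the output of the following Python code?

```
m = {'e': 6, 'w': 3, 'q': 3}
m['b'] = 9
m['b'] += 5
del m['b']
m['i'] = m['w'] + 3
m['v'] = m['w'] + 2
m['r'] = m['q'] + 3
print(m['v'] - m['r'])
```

m['b'] = 9 → {'e': 6, 'w': 3, 'q': 3, 'b': 9}
m['b'] = 9+5 = 14 → {'e': 6, 'w': 3, 'q': 3, 'b': 14}
del 'b' → {'e': 6, 'w': 3, 'q': 3}
m['i'] = m['w']+3 = 6 → {'e': 6, 'w': 3, 'q': 3, 'i': 6}
m['v'] = m['w']+2 = 5 → {'e': 6, 'w': 3, 'q': 3, 'i': 6, 'v': 5}
m['r'] = m['q']+3 = 6 → {'e': 6, 'w': 3, 'q': 3, 'i': 6, 'v': 5, 'r': 6}
m['v']-m['r'] = 5-6 = -1

-1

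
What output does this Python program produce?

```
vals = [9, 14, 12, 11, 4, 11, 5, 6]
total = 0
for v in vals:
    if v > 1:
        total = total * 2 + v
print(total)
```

v=9: >1, total = 0*2+9 = 9
v=14: >1, total = 9*2+14 = 32
v=12: >1, total = 32*2+12 = 76
v=11: >1, total = 76*2+11 = 163
v=4: >1, total = 163*2+4 = 330
v=11: >1, total = 330*2+11 = 671
v=5: >1, total = 671*2+5 = 1347
v=6: >1, total = 1347*2+6 = 2700

2700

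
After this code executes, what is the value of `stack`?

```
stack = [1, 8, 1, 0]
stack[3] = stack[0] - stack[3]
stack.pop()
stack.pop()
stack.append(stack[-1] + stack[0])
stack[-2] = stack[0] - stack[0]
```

stack[3] = stack[0]-stack[3] = 1-0 = 1 → [1, 8, 1, 1]
pop() removes 1 → [1, 8, 1]
pop() removes 1 → [1, 8]
append stack[-1]+stack[0] = 8+1 = 9 → [1, 8, 9]
stack[-2] = stack[0]-stack[0] = 1-1 = 0 → [1, 0, 9]

[1, 0, 9]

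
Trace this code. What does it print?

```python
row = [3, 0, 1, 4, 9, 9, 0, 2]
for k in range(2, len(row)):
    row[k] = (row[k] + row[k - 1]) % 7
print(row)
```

k=2: row[2] = (1+0)%7 = 1 → [3, 0, 1, 4, 9, 9, 0, 2]
k=3: row[3] = (4+1)%7 = 5 → [3, 0, 1, 5, 9, 9, 0, 2]
k=4: row[4] = (9+5)%7 = 0 → [3, 0, 1, 5, 0, 9, 0, 2]
k=5: row[5] = (9+0)%7 = 2 → [3, 0, 1, 5, 0, 2, 0, 2]
k=6: row[6] = (0+2)%7 = 2 → [3, 0, 1, 5, 0, 2, 2, 2]
k=7: row[7] = (2+2)%7 = 4 → [3, 0, 1, 5, 0, 2, 2, 4]

[3, 0, 1, 5, 0, 2, 2, 4]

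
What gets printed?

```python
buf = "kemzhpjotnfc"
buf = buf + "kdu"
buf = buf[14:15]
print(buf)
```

u

+ 'kdu' → 'kemzhpjotnfckdu'
slice [14:15] → 'u'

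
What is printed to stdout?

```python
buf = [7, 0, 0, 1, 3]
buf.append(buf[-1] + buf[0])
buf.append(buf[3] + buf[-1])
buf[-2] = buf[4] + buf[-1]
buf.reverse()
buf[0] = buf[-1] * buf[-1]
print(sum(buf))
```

74

append buf[-1]+buf[0] = 3+7 = 10 → [7, 0, 0, 1, 3, 10]
append buf[3]+buf[-1] = 1+10 = 11 → [7, 0, 0, 1, 3, 10, 11]
buf[-2] = buf[4]+buf[-1] = 3+11 = 14 → [7, 0, 0, 1, 3, 14, 11]
reverse → [11, 14, 3, 1, 0, 0, 7]
buf[0] = buf[-1]*buf[-1] = 7*7 = 49 → [49, 14, 3, 1, 0, 0, 7]
sum = 74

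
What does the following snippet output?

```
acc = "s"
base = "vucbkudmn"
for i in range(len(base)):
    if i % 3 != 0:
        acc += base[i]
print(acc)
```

suckumn

i=0: skip
i=1: add 'u' → 'su'
i=2: add 'c' → 'suc'
i=3: skip
i=4: add 'k' → 'suck'
i=5: add 'u' → 'sucku'
i=6: skip
i=7: add 'm' → 'suckum'
i=8: add 'n' → 'suckumn'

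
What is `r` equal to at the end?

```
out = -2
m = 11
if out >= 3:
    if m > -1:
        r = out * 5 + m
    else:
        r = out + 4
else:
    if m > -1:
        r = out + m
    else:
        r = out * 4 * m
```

out=-2, m=11
out >= 3 is False; m > -1 is True
→ r = out + m = 9

9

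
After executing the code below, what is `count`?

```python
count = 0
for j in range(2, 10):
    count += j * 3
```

132

j=2: count = 0+2*3 = 6
j=3: count = 6+3*3 = 15
j=4: count = 15+4*3 = 27
j=5: count = 27+5*3 = 42
j=6: count = 42+6*3 = 60
j=7: count = 60+7*3 = 81
j=8: count = 81+8*3 = 105
j=9: count = 105+9*3 = 132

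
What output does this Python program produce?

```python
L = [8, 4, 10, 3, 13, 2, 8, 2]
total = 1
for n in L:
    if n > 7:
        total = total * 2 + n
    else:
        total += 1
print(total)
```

169

n=8: >7, total = 1*2+8 = 10
n=4: not >7, total = 10+1 = 11
n=10: >7, total = 11*2+10 = 32
n=3: not >7, total = 32+1 = 33
n=13: >7, total = 33*2+13 = 79
n=2: not >7, total = 79+1 = 80
n=8: >7, total = 80*2+8 = 168
n=2: not >7, total = 168+1 = 169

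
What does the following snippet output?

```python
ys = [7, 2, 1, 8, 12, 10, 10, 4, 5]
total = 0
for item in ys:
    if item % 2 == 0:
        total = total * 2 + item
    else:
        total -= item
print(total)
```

item=7: not even, total = 0-7 = -7
item=2: even, total = (-7)*2+2 = -12
item=1: not even, total = (-12)-1 = -13
item=8: even, total = (-13)*2+8 = -18
item=12: even, total = (-18)*2+12 = -24
item=10: even, total = (-24)*2+10 = -38
item=10: even, total = (-38)*2+10 = -66
item=4: even, total = (-66)*2+4 = -128
item=5: not even, total = (-128)-5 = -133

-133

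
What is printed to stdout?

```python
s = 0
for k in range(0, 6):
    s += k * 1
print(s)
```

k=0: s = 0+0*1 = 0
k=1: s = 0+1*1 = 1
k=2: s = 1+2*1 = 3
k=3: s = 3+3*1 = 6
k=4: s = 6+4*1 = 10
k=5: s = 10+5*1 = 15

15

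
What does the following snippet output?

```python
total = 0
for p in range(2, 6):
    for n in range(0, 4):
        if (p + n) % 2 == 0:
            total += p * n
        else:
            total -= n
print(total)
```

32

p=2,n=0: even sum, total = 0+0 = 0
p=2,n=1: odd sum, total = 0-1 = -1
p=2,n=2: even sum, total = (-1)+4 = 3
p=2,n=3: odd sum, total = 3-3 = 0
p=3,n=0: odd sum, total = 0-0 = 0
p=3,n=1: even sum, total = 0+3 = 3
p=3,n=2: odd sum, total = 3-2 = 1
p=3,n=3: even sum, total = 1+9 = 10
p=4,n=0: even sum, total = 10+0 = 10
p=4,n=1: odd sum, total = 10-1 = 9
p=4,n=2: even sum, total = 9+8 = 17
p=4,n=3: odd sum, total = 17-3 = 14
p=5,n=0: odd sum, total = 14-0 = 14
p=5,n=1: even sum, total = 14+5 = 19
p=5,n=2: odd sum, total = 19-2 = 17
p=5,n=3: even sum, total = 17+15 = 32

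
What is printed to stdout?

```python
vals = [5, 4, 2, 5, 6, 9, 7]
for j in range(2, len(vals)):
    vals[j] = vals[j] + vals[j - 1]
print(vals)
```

[5, 4, 6, 11, 17, 26, 33]

j=2: vals[2] = 2+4 = 6 → [5, 4, 6, 5, 6, 9, 7]
j=3: vals[3] = 5+6 = 11 → [5, 4, 6, 11, 6, 9, 7]
j=4: vals[4] = 6+11 = 17 → [5, 4, 6, 11, 17, 9, 7]
j=5: vals[5] = 9+17 = 26 → [5, 4, 6, 11, 17, 26, 7]
j=6: vals[6] = 7+26 = 33 → [5, 4, 6, 11, 17, 26, 33]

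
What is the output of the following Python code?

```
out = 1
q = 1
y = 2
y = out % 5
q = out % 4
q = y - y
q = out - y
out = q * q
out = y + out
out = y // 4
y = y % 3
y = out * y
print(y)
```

y = 1%5 = 1
q = 1%4 = 1
q = 1-1 = 0
q = 1-1 = 0
out = 0*0 = 0
out = 1+0 = 1
out = 1//4 = 0
y = 1%3 = 1
y = 0*1 = 0

0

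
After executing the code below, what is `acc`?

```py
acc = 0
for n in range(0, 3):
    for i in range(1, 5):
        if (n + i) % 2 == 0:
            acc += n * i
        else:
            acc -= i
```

2

n=0,i=1: odd sum, acc = 0-1 = -1
n=0,i=2: even sum, acc = (-1)+0 = -1
n=0,i=3: odd sum, acc = (-1)-3 = -4
n=0,i=4: even sum, acc = (-4)+0 = -4
n=1,i=1: even sum, acc = (-4)+1 = -3
n=1,i=2: odd sum, acc = (-3)-2 = -5
n=1,i=3: even sum, acc = (-5)+3 = -2
n=1,i=4: odd sum, acc = (-2)-4 = -6
n=2,i=1: odd sum, acc = (-6)-1 = -7
n=2,i=2: even sum, acc = (-7)+4 = -3
n=2,i=3: odd sum, acc = (-3)-3 = -6
n=2,i=4: even sum, acc = (-6)+8 = 2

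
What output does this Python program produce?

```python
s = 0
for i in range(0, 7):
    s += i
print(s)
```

21

i=0: s = 0+0 = 0
i=1: s = 0+1 = 1
i=2: s = 1+2 = 3
i=3: s = 3+3 = 6
i=4: s = 6+4 = 10
i=5: s = 10+5 = 15
i=6: s = 15+6 = 21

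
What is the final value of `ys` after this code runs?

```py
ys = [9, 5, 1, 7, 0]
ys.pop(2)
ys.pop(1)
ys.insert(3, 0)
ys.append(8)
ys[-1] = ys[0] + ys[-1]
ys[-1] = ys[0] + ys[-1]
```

pop(2) removes 1 → [9, 5, 7, 0]
pop(1) removes 5 → [9, 7, 0]
insert 0 at 3 → [9, 7, 0, 0]
append 8 → [9, 7, 0, 0, 8]
ys[-1] = ys[0]+ys[-1] = 9+8 = 17 → [9, 7, 0, 0, 17]
ys[-1] = ys[0]+ys[-1] = 9+17 = 26 → [9, 7, 0, 0, 26]

[9, 7, 0, 0, 26]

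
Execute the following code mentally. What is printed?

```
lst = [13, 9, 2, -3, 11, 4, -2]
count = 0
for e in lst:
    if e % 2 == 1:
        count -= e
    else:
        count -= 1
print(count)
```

-33

e=13: odd, count = 0-13 = -13
e=9: odd, count = (-13)-9 = -22
e=2: not odd, count = (-22)-1 = -23
e=-3: odd, count = (-23)-(-3) = -20
e=11: odd, count = (-20)-11 = -31
e=4: not odd, count = (-31)-1 = -32
e=-2: not odd, count = (-32)-1 = -33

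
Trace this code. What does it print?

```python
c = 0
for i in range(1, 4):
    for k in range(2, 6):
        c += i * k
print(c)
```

i=1,k=2: c = 0+2 = 2
i=1,k=3: c = 2+3 = 5
i=1,k=4: c = 5+4 = 9
i=1,k=5: c = 9+5 = 14
i=2,k=2: c = 14+4 = 18
i=2,k=3: c = 18+6 = 24
i=2,k=4: c = 24+8 = 32
i=2,k=5: c = 32+10 = 42
i=3,k=2: c = 42+6 = 48
i=3,k=3: c = 48+9 = 57
i=3,k=4: c = 57+12 = 69
i=3,k=5: c = 69+15 = 84

84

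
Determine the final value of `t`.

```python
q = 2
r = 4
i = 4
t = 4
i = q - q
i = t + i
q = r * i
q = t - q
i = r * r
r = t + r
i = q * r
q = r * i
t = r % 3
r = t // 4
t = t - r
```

i = 2-2 = 0
i = 4+0 = 4
q = 4*4 = 16
q = 4-16 = -12
i = 4*4 = 16
r = 4+4 = 8
i = (-12)*8 = -96
q = 8*(-96) = -768
t = 8%3 = 2
r = 2//4 = 0
t = 2-0 = 2

2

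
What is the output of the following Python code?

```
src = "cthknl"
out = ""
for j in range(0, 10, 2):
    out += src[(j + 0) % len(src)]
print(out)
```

j=0: add src[0]='c' → 'c'
j=2: add src[2]='h' → 'ch'
j=4: add src[4]='n' → 'chn'
j=6: add src[0]='c' → 'chnc'
j=8: add src[2]='h' → 'chnch'

chnch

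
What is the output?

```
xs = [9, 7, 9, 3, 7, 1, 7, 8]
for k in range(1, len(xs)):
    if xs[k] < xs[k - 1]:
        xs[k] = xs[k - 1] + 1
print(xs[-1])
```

16

k=1: 7<9, xs[1] = 9+1 = 10 → [9, 10, 9, 3, 7, 1, 7, 8]
k=2: 9<10, xs[2] = 10+1 = 11 → [9, 10, 11, 3, 7, 1, 7, 8]
k=3: 3<11, xs[3] = 11+1 = 12 → [9, 10, 11, 12, 7, 1, 7, 8]
k=4: 7<12, xs[4] = 12+1 = 13 → [9, 10, 11, 12, 13, 1, 7, 8]
k=5: 1<13, xs[5] = 13+1 = 14 → [9, 10, 11, 12, 13, 14, 7, 8]
k=6: 7<14, xs[6] = 14+1 = 15 → [9, 10, 11, 12, 13, 14, 15, 8]
k=7: 8<15, xs[7] = 15+1 = 16 → [9, 10, 11, 12, 13, 14, 15, 16]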